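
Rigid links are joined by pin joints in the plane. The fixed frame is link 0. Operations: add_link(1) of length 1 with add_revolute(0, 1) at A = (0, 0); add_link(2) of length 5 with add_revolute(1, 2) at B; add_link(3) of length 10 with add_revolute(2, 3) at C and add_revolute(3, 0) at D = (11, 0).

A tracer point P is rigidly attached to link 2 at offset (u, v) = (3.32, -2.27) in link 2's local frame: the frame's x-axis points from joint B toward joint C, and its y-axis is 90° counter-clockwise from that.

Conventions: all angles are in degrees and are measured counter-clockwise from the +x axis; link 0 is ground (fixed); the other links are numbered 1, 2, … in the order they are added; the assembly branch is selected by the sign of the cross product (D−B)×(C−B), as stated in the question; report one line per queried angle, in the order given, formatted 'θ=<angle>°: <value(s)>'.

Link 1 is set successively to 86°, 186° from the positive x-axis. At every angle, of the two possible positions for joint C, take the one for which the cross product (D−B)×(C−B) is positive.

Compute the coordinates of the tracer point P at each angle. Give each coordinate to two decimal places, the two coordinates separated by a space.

A=(0,0), D=(11.00,0)
θ=86°: B = A + 1.00·(cos86°, sin86°) = (0.0698, 0.9976)
θ=86°: |BD| = 10.9757
θ=86°: circle(B,5.00) ∩ circle(D,10.00): a=2.0712, h=4.5508
θ=86°:   candidates: C₊=(2.5460,5.3413) cross=49.949; C₋=(1.7188,-3.7227) cross=-49.949
θ=86°:   branch + wants cross > 0 → take C=(2.5460,5.3413) (cross=49.949)
θ=86°: ex = (C−B)/|BC| = (0.4952,0.8688); ey = (-0.8688,0.4952)
θ=86°: P = B + 3.32·ex + -2.27·ey = (3.6860,2.7576)
θ=186°: B = A + 1.00·(cos186°, sin186°) = (-0.9945, -0.1045)
θ=186°: |BD| = 11.9950
θ=186°: circle(B,5.00) ∩ circle(D,10.00): a=2.8712, h=4.0934
θ=186°:   candidates: C₊=(1.8409,4.0138) cross=49.101; C₋=(1.9122,-4.1728) cross=-49.101
θ=186°:   branch + wants cross > 0 → take C=(1.8409,4.0138) (cross=49.101)
θ=186°: ex = (C−B)/|BC| = (0.5671,0.8237); ey = (-0.8237,0.5671)
θ=186°: P = B + 3.32·ex + -2.27·ey = (2.7579,1.3428)

θ=86°: 3.69 2.76
θ=186°: 2.76 1.34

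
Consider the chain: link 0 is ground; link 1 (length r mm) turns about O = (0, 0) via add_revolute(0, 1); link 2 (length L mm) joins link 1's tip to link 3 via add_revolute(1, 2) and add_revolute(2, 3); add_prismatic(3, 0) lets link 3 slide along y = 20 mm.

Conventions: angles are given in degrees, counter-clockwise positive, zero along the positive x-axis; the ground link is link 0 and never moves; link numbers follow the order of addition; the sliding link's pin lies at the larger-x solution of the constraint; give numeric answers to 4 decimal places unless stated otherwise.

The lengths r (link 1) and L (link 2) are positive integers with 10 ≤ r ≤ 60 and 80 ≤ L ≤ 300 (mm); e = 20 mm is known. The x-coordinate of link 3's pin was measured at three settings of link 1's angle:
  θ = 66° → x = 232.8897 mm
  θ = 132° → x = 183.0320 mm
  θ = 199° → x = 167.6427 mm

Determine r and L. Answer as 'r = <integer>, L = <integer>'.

constraint per measurement: (x − r cos θ)² + (r sin θ − e)² = L²
subtracting the θ₁ and θ₂ equations cancels the r² and L² terms:
r = (x₁² − x₂²) / (2[(x₁cos θ₁ + e sin θ₁) − (x₂cos θ₂ + e sin θ₂)]) = 47.0000 → r = 47
L² = (x₁ − r cos θ₁)² + (r sin θ₁ − e)² = 46225.0181 → L = 215.0000 → L = 215
check at θ₃=199°: x = 167.6427 (printed 167.6427) ✓

r = 47, L = 215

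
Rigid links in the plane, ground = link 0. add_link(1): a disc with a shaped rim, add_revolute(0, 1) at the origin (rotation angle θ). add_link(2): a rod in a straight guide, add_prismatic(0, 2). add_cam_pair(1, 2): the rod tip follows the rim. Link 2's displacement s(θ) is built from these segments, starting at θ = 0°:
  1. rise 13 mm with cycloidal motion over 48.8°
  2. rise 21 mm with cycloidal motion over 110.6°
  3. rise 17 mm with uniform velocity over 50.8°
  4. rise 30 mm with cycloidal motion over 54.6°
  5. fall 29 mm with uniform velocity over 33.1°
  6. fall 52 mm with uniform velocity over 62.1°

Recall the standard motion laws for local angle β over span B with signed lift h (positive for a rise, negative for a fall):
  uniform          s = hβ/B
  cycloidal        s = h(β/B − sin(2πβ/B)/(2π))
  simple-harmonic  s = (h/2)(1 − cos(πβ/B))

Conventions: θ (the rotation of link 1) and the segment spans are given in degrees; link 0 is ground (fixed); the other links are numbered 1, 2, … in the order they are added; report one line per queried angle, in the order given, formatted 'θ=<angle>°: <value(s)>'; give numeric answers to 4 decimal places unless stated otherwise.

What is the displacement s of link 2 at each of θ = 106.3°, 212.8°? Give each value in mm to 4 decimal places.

segment 1 (0° to 48.8°, cycloidal, h = 13) is passed completely: s = 0.0000 + (13) = 13.0000
θ = 106.3° falls in segment 2 (48.8° to 159.4°, cycloidal, h = 21): β = 106.3 − 48.8 = 57.5°, B = 110.6°; Δs = 21·(0.5199 − sin(2π·0.5199)/(2π)) = 11.3344; s = 13.0000 + 11.3344 = 24.3344
segment 2 (48.8° to 159.4°, cycloidal, h = 21) is passed completely: s = 13.0000 + (21) = 34.0000
segment 3 (159.4° to 210.2°, uniform, h = 17) is passed completely: s = 34.0000 + (17) = 51.0000
θ = 212.8° falls in segment 4 (210.2° to 264.8°, cycloidal, h = 30): β = 212.8 − 210.2 = 2.6°, B = 54.6°; Δs = 30·(0.0476 − sin(2π·0.0476)/(2π)) = 0.0212; s = 51.0000 + 0.0212 = 51.0212

θ=106.3°: 24.3344
θ=212.8°: 51.0212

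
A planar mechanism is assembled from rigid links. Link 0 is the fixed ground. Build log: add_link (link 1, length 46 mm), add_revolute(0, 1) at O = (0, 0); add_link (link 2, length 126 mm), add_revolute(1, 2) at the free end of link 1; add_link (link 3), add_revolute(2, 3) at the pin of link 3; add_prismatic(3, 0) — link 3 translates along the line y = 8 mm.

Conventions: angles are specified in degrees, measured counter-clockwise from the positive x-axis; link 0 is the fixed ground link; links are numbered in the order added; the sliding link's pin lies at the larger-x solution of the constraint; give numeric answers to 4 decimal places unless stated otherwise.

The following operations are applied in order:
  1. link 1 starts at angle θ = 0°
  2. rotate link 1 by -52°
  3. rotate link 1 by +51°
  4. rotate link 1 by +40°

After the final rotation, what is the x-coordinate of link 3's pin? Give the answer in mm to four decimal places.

geometry: r = 46 mm, L = 126 mm, e = 8 mm; θ starts at 0°
rotate link 1 by -52°: θ ← 0° -52° = -52°
rotate link 1 by +51°: θ ← -52° +51° = -1°
rotate link 1 by +40°: θ ← -1° +40° = 39°
crank pin P = (r cos θ, r sin θ) = (35.748714, 28.948738)
h = r sin θ − e = 28.948738 − 8 = 20.948738
x = r cos θ + √(L² − h²) = 35.748714 + 124.246329 = 159.995044

159.9950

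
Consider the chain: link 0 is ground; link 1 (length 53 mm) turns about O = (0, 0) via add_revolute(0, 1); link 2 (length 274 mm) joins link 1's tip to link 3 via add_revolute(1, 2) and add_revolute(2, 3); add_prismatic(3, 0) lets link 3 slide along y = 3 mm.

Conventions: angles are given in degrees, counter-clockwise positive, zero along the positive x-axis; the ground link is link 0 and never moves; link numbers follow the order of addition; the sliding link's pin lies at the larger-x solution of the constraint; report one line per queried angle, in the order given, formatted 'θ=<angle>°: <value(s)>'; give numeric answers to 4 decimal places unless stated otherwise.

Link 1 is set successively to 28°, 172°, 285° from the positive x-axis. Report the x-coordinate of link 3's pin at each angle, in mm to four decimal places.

geometry: r = 53 mm, L = 274 mm, e = 3 mm
θ=28°: crank pin P = (r cos θ, r sin θ) = (46.796222, 24.881993)
θ=28°: h = r sin θ − e = 24.881993 − 3 = 21.881993
θ=28°: x = r cos θ + √(L² − h²) = 46.796222 + 273.124840 = 319.921063
θ=172°: crank pin P = (r cos θ, r sin θ) = (-52.484208, 7.376174)
θ=172°: h = r sin θ − e = 7.376174 − 3 = 4.376174
θ=172°: x = r cos θ + √(L² − h²) = -52.484208 + 273.965051 = 221.480843
θ=285°: crank pin P = (r cos θ, r sin θ) = (13.717409, -51.194069)
θ=285°: h = r sin θ − e = -51.194069 − 3 = -54.194069
θ=285°: x = r cos θ + √(L² − h²) = 13.717409 + 268.587049 = 282.304458

θ=28°: 319.9211
θ=172°: 221.4808
θ=285°: 282.3045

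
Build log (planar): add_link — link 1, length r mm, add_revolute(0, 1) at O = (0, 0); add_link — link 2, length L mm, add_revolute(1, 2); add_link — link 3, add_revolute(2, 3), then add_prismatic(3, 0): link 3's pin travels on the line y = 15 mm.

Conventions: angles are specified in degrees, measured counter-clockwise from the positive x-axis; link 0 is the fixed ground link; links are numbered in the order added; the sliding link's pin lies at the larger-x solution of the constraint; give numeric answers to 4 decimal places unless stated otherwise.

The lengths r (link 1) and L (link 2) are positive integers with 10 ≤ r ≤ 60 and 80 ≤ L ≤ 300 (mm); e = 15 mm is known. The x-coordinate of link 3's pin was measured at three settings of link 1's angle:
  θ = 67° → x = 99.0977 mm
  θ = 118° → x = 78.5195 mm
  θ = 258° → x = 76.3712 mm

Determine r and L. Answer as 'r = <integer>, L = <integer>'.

constraint per measurement: (x − r cos θ)² + (r sin θ − e)² = L²
subtracting the θ₁ and θ₂ equations cancels the r² and L² terms:
r = (x₁² − x₂²) / (2[(x₁cos θ₁ + e sin θ₁) − (x₂cos θ₂ + e sin θ₂)]) = 24.0000 → r = 24
L² = (x₁ − r cos θ₁)² + (r sin θ₁ − e)² = 8100.0040 → L = 90.0000 → L = 90
check at θ₃=258°: x = 76.3712 (printed 76.3712) ✓

r = 24, L = 90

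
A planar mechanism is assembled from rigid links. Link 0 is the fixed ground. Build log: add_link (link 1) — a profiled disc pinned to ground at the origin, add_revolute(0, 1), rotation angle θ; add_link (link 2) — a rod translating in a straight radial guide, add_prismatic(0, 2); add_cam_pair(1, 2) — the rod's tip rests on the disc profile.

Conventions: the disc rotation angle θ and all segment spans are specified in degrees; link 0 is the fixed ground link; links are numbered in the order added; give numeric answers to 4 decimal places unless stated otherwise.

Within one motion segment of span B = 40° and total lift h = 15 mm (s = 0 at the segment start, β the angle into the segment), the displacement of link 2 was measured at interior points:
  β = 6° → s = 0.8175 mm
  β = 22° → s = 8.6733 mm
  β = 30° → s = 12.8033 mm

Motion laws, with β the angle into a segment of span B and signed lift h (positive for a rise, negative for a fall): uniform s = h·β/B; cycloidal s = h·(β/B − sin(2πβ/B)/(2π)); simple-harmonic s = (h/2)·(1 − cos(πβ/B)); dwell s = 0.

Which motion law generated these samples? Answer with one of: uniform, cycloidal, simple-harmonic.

candidates at β/B = r: uniform s = h·r (linear in β); cycloidal s = h·(r − sin(2πr)/(2π)); simple-harmonic s = (h/2)(1 − cos(πr))
β=6°: printed 0.8175 | uniform 2.2500, cycloidal 0.3186, simple-harmonic 0.8175
β=22°: printed 8.6733 | uniform 8.2500, cycloidal 8.9877, simple-harmonic 8.6733
β=30°: printed 12.8033 | uniform 11.2500, cycloidal 13.6373, simple-harmonic 12.8033
only one law matches every sample → simple-harmonic

simple-harmonic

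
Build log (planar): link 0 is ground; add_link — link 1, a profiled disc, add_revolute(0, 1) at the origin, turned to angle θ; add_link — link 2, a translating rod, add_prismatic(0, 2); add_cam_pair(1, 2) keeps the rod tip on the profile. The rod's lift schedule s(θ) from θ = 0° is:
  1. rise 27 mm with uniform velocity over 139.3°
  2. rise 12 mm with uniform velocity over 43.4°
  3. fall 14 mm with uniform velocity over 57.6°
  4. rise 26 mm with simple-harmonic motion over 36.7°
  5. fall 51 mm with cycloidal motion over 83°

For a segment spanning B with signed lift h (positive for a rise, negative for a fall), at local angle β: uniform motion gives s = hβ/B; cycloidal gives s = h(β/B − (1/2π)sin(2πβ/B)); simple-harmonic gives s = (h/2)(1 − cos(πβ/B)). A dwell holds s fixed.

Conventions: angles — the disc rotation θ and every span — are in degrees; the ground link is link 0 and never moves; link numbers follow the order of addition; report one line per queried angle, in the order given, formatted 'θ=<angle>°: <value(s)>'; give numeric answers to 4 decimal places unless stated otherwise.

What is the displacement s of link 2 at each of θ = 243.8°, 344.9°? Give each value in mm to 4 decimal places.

seg 1 [0°–139.3°] uniform, h=27: full span → s += 27 → s = 27.0000
seg 2 [139.3°–182.7°] uniform, h=12: full span → s += 12 → s = 39.0000
seg 3 [182.7°–240.3°] uniform, h=-14: full span → s += -14 → s = 25.0000
seg 4 [240.3°–277°] simple-harmonic, h=26: θ=243.8° here. β=3.5, B=36.7. 26/2·(1 − cos(π·0.0954)) = 0.5791 → s = 25.5791
seg 4 [240.3°–277°] simple-harmonic, h=26: full span → s += 26 → s = 51.0000
seg 5 [277°–360°] cycloidal, h=-51: θ=344.9° here. β=67.9, B=83. -51·(0.8181 − sin(2π·0.8181)/(2π)) = -49.1074 → s = 1.8926

θ=243.8°: 25.5791
θ=344.9°: 1.8926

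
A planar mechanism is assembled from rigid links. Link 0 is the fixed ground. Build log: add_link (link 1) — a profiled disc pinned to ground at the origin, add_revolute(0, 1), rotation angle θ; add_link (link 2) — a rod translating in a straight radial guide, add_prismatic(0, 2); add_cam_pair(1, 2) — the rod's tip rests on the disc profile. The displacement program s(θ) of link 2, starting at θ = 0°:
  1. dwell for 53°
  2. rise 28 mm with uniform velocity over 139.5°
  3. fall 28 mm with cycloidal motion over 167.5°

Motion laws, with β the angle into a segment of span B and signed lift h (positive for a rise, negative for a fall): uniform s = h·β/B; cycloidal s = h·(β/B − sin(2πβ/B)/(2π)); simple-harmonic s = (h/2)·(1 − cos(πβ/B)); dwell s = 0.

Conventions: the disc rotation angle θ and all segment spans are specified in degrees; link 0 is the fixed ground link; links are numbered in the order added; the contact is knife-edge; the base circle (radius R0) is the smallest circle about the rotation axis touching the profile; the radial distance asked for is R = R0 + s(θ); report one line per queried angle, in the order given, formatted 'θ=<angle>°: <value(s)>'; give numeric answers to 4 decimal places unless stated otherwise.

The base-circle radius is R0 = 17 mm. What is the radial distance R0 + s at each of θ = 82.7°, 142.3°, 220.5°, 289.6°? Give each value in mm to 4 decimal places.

seg 1 [0°–53°] dwell: s stays 0.0000
seg 2 [53°–192.5°] uniform, h=28: θ=82.7° here. β=29.7, B=139.5. 28·29.7/139.5 = 5.9613 → s = 5.9613
seg 2 [53°–192.5°] uniform, h=28: θ=142.3° here. β=89.3, B=139.5. 28·89.3/139.5 = 17.9240 → s = 17.9240
seg 2 [53°–192.5°] uniform, h=28: full span → s += 28 → s = 28.0000
seg 3 [192.5°–360°] cycloidal, h=-28: θ=220.5° here. β=28, B=167.5. -28·(0.1672 − sin(2π·0.1672)/(2π)) = -0.8143 → s = 27.1857
seg 3 [192.5°–360°] cycloidal, h=-28: θ=289.6° here. β=97.1, B=167.5. -28·(0.5797 − sin(2π·0.5797)/(2π)) = -18.3712 → s = 9.6288
θ=82.7°: R = R0 + s = 17 + 5.9613 = 22.9613
θ=142.3°: R = R0 + s = 17 + 17.9240 = 34.9240
θ=220.5°: R = R0 + s = 17 + 27.1857 = 44.1857
θ=289.6°: R = R0 + s = 17 + 9.6288 = 26.6288

θ=82.7°: 22.9613
θ=142.3°: 34.9240
θ=220.5°: 44.1857
θ=289.6°: 26.6288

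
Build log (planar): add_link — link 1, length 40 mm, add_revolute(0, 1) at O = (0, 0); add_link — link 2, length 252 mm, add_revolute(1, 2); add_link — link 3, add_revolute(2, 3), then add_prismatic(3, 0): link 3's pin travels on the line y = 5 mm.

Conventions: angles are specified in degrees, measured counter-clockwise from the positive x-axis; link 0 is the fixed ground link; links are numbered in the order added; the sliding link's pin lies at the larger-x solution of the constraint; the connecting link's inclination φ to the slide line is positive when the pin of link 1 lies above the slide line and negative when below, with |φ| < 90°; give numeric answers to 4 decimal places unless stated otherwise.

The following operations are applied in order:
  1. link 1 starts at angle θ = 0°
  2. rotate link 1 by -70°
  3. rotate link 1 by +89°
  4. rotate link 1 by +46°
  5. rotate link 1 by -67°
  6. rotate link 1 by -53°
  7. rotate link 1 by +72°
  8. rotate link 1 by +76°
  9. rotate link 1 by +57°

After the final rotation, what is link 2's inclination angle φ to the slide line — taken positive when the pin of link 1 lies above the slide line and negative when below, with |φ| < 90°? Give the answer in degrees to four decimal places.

geometry: r = 40 mm, L = 252 mm, e = 5 mm; θ starts at 0°
rotate link 1 by -70°: θ ← 0° -70° = -70°
rotate link 1 by +89°: θ ← -70° +89° = 19°
rotate link 1 by +46°: θ ← 19° +46° = 65°
rotate link 1 by -67°: θ ← 65° -67° = -2°
rotate link 1 by -53°: θ ← -2° -53° = -55°
rotate link 1 by +72°: θ ← -55° +72° = 17°
rotate link 1 by +76°: θ ← 17° +76° = 93°
rotate link 1 by +57°: θ ← 93° +57° = 150°
h = r sin θ − e = 20.000000 − 5 = 15.000000
sin φ = h / L = 15.000000 / 252 = 0.05952381
φ = arcsin(0.05952381) = 3.412480°

3.4125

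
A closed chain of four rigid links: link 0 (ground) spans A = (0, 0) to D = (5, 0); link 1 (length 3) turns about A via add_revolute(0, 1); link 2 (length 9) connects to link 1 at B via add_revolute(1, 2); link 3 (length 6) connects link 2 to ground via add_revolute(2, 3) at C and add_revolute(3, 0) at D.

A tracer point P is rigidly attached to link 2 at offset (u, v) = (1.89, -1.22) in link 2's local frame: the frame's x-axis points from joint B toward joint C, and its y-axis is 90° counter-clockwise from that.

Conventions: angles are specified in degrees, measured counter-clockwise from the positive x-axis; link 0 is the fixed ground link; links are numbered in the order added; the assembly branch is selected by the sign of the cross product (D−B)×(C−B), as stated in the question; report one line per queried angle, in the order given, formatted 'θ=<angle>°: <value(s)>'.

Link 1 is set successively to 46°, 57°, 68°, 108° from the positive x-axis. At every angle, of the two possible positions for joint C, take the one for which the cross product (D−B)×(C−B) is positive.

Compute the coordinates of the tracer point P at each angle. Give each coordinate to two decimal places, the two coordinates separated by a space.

A=(0,0), D=(5.00,0)
θ=46°: B = A + 3.00·(cos46°, sin46°) = (2.0840, 2.1580)
θ=46°: |BD| = 3.6277
θ=46°: circle(B,9.00) ∩ circle(D,6.00): a=8.0161, h=4.0917
θ=46°:   candidates: C₊=(10.9615,0.6784) cross=14.843; C₋=(6.0935,-5.8995) cross=-14.843
θ=46°:   branch + wants cross > 0 → take C=(10.9615,0.6784) (cross=14.843)
θ=46°: ex = (C−B)/|BC| = (0.9864,-0.1644); ey = (0.1644,0.9864)
θ=46°: P = B + 1.89·ex + -1.22·ey = (3.7477,0.6439)
θ=57°: B = A + 3.00·(cos57°, sin57°) = (1.6339, 2.5160)
θ=57°: |BD| = 4.2025
θ=57°: circle(B,9.00) ∩ circle(D,6.00): a=7.4552, h=5.0418
θ=57°:   candidates: C₊=(10.6239,2.0909) cross=21.188; C₋=(4.5869,-5.9858) cross=-21.188
θ=57°:   branch + wants cross > 0 → take C=(10.6239,2.0909) (cross=21.188)
θ=57°: ex = (C−B)/|BC| = (0.9989,-0.0472); ey = (0.0472,0.9989)
θ=57°: P = B + 1.89·ex + -1.22·ey = (3.4642,1.2081)
θ=68°: B = A + 3.00·(cos68°, sin68°) = (1.1238, 2.7816)
θ=68°: |BD| = 4.7709
θ=68°: circle(B,9.00) ∩ circle(D,6.00): a=7.1015, h=5.5289
θ=68°:   candidates: C₊=(10.1169,3.1332) cross=26.378; C₋=(3.6701,-5.8507) cross=-26.378
θ=68°:   branch + wants cross > 0 → take C=(10.1169,3.1332) (cross=26.378)
θ=68°: ex = (C−B)/|BC| = (0.9992,0.0391); ey = (-0.0391,0.9992)
θ=68°: P = B + 1.89·ex + -1.22·ey = (3.0600,1.6363)
θ=108°: B = A + 3.00·(cos108°, sin108°) = (-0.9271, 2.8532)
θ=108°: |BD| = 6.5780
θ=108°: circle(B,9.00) ∩ circle(D,6.00): a=6.7095, h=5.9986
θ=108°:   candidates: C₊=(7.7203,5.3479) cross=39.459; C₋=(2.5166,-5.4619) cross=-39.459
θ=108°:   branch + wants cross > 0 → take C=(7.7203,5.3479) (cross=39.459)
θ=108°: ex = (C−B)/|BC| = (0.9608,0.2772); ey = (-0.2772,0.9608)
θ=108°: P = B + 1.89·ex + -1.22·ey = (1.2271,2.2049)

θ=46°: 3.75 0.64
θ=57°: 3.46 1.21
θ=68°: 3.06 1.64
θ=108°: 1.23 2.20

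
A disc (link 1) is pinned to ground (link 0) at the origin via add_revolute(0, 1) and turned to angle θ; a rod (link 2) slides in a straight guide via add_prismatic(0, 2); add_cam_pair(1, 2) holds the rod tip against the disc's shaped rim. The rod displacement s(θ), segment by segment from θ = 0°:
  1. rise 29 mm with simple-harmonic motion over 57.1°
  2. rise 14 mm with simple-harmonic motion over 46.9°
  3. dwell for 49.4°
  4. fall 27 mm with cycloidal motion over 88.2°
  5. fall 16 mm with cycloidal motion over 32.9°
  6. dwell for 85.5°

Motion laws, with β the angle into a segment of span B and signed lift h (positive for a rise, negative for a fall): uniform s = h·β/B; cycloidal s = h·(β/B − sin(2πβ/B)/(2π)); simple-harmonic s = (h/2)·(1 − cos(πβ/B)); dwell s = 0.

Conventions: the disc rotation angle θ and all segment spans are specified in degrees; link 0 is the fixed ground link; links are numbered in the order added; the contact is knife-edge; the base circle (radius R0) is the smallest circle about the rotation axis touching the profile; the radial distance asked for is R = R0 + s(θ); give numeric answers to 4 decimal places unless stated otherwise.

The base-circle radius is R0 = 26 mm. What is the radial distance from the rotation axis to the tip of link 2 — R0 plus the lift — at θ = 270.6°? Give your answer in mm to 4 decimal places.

segment 1 (0° to 57.1°, simple-harmonic, h = 29) is passed completely: s = 0.0000 + (29) = 29.0000
segment 2 (57.1° to 104°, simple-harmonic, h = 14) is passed completely: s = 29.0000 + (14) = 43.0000
segment 3 (104° to 153.4°, dwell): s unchanged at 43.0000
segment 4 (153.4° to 241.6°, cycloidal, h = -27) is passed completely: s = 43.0000 + (-27) = 16.0000
θ = 270.6° falls in segment 5 (241.6° to 274.5°, cycloidal, h = -16): β = 270.6 − 241.6 = 29°, B = 32.9°; Δs = -16·(0.8815 − sin(2π·0.8815)/(2π)) = -15.8294; s = 16.0000 − 15.8294 = 0.1706
R = R0 + s = 26 + 0.1706 = 26.1706

26.1706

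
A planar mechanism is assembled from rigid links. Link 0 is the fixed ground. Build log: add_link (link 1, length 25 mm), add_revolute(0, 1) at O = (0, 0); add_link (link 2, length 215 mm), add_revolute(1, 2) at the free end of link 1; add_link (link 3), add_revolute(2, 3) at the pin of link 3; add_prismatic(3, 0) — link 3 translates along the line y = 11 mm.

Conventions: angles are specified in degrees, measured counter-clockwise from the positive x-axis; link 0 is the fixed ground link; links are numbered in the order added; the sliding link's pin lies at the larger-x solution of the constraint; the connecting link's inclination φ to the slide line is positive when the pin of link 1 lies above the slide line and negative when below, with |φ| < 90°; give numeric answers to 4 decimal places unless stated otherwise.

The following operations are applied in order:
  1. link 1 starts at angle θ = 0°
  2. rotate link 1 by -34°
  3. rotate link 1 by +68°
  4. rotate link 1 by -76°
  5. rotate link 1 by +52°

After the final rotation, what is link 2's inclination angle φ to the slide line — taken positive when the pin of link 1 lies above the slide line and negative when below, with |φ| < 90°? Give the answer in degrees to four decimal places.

geometry: r = 25 mm, L = 215 mm, e = 11 mm; θ starts at 0°
rotate link 1 by -34°: θ ← 0° -34° = -34°
rotate link 1 by +68°: θ ← -34° +68° = 34°
rotate link 1 by -76°: θ ← 34° -76° = -42°
rotate link 1 by +52°: θ ← -42° +52° = 10°
h = r sin θ − e = 4.341204 − 11 = -6.658796
sin φ = h / L = -6.658796 / 215 = -0.03097114
φ = arcsin(-0.03097114) = -1.774800°

-1.7748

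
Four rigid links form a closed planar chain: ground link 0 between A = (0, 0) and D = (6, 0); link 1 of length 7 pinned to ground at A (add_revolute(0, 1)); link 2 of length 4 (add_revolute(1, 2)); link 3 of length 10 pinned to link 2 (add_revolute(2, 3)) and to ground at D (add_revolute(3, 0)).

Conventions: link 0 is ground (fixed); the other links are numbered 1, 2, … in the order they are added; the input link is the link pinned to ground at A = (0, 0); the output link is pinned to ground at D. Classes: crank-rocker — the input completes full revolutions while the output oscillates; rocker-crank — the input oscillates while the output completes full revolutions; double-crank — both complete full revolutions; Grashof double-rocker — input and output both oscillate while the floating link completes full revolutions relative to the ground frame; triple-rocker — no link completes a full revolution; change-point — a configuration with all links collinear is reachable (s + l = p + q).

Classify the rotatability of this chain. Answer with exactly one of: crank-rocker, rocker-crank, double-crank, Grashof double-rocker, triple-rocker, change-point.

lengths: ground=6, input=7, coupler=4, output=10
sorted: s=4 (shortest), l=10 (longest), p+q=13
s + l = 14 vs p + q = 13
s + l > p + q → non-Grashof → no link fully rotates → triple-rocker

triple-rocker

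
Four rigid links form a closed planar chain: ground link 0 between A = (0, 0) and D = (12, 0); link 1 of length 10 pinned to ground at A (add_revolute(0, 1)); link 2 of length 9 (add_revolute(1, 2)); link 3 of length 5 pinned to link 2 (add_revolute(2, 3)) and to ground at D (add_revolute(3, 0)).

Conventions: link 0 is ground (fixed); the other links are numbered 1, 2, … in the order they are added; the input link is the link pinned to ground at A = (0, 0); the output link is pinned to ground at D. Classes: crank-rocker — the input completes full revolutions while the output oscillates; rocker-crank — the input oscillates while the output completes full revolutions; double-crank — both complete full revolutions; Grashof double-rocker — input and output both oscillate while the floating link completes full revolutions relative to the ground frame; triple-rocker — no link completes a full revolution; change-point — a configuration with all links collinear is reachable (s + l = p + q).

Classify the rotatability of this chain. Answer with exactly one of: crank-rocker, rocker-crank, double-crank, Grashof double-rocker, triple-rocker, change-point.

lengths: ground=12, input=10, coupler=9, output=5
sorted: s=5 (shortest), l=12 (longest), p+q=19
s + l = 17 vs p + q = 19
s + l < p + q (Grashof) with shortest = output link → rocker-crank

rocker-crank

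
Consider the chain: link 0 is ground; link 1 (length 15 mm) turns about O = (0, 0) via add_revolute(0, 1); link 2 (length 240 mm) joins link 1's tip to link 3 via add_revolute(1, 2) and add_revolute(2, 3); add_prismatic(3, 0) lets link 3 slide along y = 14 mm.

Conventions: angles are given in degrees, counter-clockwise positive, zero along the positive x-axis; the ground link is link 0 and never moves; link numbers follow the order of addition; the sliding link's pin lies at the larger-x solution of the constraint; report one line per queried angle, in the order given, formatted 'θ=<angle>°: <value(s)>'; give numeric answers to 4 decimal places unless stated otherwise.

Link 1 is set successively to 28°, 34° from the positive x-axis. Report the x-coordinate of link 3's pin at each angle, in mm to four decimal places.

geometry: r = 15 mm, L = 240 mm, e = 14 mm
θ=28°: crank pin P = (r cos θ, r sin θ) = (13.244214, 7.042073)
θ=28°: h = r sin θ − e = 7.042073 − 14 = -6.957927
θ=28°: x = r cos θ + √(L² − h²) = 13.244214 + 239.899119 = 253.143333
θ=34°: crank pin P = (r cos θ, r sin θ) = (12.435564, 8.387894)
θ=34°: h = r sin θ − e = 8.387894 − 14 = -5.612106
θ=34°: x = r cos θ + √(L² − h²) = 12.435564 + 239.934375 = 252.369938

θ=28°: 253.1433
θ=34°: 252.3699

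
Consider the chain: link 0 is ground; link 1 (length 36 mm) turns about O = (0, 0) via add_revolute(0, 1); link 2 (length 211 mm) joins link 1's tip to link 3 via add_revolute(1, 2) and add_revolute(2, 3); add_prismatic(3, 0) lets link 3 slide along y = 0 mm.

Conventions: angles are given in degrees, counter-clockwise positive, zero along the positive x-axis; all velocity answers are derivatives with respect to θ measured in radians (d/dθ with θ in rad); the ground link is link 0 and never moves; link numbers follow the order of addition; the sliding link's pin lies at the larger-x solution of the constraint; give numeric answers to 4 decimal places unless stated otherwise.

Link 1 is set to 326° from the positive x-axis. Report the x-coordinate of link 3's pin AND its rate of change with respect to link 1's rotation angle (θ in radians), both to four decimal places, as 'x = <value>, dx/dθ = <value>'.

geometry: r = 36 mm, L = 211 mm, e = 0 mm
crank pin P = (r cos θ, r sin θ) = (29.845353, -20.130945)
h = r sin θ − e = -20.130945 − 0 = -20.130945
x = r cos θ + √(L² − h²) = 29.845353 + 210.037485 = 239.882838
dx/dθ = −r sin θ − h·r cos θ/√(L² − h²) (θ in radians; h = -20.130945) = 22.991458

x = 239.8828, dx/dθ = 22.9915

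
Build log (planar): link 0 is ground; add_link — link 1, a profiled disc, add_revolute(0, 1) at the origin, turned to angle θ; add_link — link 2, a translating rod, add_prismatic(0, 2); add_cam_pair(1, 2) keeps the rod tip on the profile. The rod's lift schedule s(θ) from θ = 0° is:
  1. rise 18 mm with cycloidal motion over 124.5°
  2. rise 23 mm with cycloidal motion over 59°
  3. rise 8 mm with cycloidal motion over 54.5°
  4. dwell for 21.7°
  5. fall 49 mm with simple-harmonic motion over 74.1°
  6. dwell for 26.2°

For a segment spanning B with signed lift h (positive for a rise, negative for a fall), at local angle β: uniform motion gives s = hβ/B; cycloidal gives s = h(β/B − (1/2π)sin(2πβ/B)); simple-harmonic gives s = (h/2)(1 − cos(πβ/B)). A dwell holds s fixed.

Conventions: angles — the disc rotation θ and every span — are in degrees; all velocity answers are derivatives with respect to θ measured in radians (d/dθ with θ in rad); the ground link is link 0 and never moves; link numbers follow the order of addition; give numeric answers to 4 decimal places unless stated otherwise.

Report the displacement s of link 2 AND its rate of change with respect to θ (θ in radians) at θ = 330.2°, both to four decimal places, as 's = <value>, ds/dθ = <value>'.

seg 1 [0°–124.5°] cycloidal, h=18: full span → s += 18 → s = 18.0000
seg 2 [124.5°–183.5°] cycloidal, h=23: full span → s += 23 → s = 41.0000
seg 3 [183.5°–238°] cycloidal, h=8: full span → s += 8 → s = 49.0000
seg 4 [238°–259.7°] dwell: s stays 49.0000
seg 5 [259.7°–333.8°] simple-harmonic, h=-49: θ=330.2° here. β=70.5, B=74.1. -49/2·(1 − cos(π·0.9514)) = -48.7152 → s = 0.2848
velocity in seg [259.7°–333.8°] (simple-harmonic), θ in radians: β = 70.5° = 1.2305 rad, B = 74.1° = 1.2933 rad; ds/dθ = (πh/(2B)) sin(πβ/B) = (π·(-49)/(2·1.2933)) sin(π·0.9514) = -9.048302 mm/rad

s = 0.2848, ds/dθ = -9.0483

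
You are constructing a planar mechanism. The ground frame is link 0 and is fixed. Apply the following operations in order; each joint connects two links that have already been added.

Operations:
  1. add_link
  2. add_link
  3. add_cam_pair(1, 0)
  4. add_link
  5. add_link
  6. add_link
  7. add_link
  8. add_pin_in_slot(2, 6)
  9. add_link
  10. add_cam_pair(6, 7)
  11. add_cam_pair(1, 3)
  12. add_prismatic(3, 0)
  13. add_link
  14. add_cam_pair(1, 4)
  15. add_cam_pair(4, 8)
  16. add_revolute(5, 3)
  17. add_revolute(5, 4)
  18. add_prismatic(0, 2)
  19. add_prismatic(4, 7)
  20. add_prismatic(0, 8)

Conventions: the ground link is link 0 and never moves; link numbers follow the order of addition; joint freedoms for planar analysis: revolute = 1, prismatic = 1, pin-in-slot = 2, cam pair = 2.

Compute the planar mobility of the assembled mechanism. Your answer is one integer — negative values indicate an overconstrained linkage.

L=1 J1=0 J2=0
add link → L=2 J1=0 J2=0
add link → L=3 J1=0 J2=0
C@1,0 dof=2 J2 → L=3 J1=0 J2=1
add link → L=4 J1=0 J2=1
add link → L=5 J1=0 J2=1
add link → L=6 J1=0 J2=1
add link → L=7 J1=0 J2=1
PS@2,6 dof=2 J2 → L=7 J1=0 J2=2
add link → L=8 J1=0 J2=2
C@6,7 dof=2 J2 → L=8 J1=0 J2=3
C@1,3 dof=2 J2 → L=8 J1=0 J2=4
P@3,0 dof=1 J1 → L=8 J1=1 J2=4
add link → L=9 J1=1 J2=4
C@1,4 dof=2 J2 → L=9 J1=1 J2=5
C@4,8 dof=2 J2 → L=9 J1=1 J2=6
R@5,3 dof=1 J1 → L=9 J1=2 J2=6
R@5,4 dof=1 J1 → L=9 J1=3 J2=6
P@0,2 dof=1 J1 → L=9 J1=4 J2=6
P@4,7 dof=1 J1 → L=9 J1=5 J2=6
P@0,8 dof=1 J1 → L=9 J1=6 J2=6
M=3(L−1)−2J1−J2=3·8−2·6−6=6

M = 6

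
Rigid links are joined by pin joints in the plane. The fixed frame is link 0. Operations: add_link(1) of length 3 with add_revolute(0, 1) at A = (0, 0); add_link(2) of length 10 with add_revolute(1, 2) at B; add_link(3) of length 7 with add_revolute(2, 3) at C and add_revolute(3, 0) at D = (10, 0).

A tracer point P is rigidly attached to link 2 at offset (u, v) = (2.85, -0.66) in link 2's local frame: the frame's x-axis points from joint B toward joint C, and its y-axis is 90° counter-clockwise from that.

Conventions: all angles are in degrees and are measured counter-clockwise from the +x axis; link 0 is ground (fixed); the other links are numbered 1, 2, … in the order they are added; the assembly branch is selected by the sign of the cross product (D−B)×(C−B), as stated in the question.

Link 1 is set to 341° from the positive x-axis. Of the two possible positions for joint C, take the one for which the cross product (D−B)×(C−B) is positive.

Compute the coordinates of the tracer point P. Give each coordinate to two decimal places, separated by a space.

A=(0,0), D=(10.00,0)
B = A + 3.00·(cos341°, sin341°) = (2.8366, -0.9767)
|BD| = 7.2297
circle(B,10.00) ∩ circle(D,7.00): a=7.1420, h=6.9994
  candidates: C₊=(8.9675,6.9234) cross=50.604; C₋=(10.8586,-6.9471) cross=-50.604
  branch + wants cross > 0 → take C=(8.9675,6.9234) (cross=50.604)
ex = (C−B)/|BC| = (0.6131,0.7900); ey = (-0.7900,0.6131)
P = B + 2.85·ex + -0.66·ey = (5.1053,0.8702)

5.11 0.87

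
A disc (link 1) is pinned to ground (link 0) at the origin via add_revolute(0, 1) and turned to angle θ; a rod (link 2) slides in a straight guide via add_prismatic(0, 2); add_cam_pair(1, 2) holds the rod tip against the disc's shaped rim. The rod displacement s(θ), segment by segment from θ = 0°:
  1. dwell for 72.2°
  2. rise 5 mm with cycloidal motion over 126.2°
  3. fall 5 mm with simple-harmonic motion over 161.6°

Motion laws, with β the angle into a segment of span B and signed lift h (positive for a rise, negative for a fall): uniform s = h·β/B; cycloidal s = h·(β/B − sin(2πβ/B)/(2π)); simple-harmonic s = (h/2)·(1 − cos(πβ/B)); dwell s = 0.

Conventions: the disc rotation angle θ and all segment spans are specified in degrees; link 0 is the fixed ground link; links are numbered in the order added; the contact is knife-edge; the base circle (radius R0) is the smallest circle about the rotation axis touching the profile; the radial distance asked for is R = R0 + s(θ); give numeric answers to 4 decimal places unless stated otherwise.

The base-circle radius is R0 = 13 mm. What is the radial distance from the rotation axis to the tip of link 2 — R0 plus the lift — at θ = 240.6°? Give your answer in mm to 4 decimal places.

segment 1 (0° to 72.2°, dwell): s unchanged at 0.0000
segment 2 (72.2° to 198.4°, cycloidal, h = 5) is passed completely: s = 0.0000 + (5) = 5.0000
θ = 240.6° falls in segment 3 (198.4° to 360°, simple-harmonic, h = -5): β = 240.6 − 198.4 = 42.2°, B = 161.6°; Δs = -5/2·(1 − cos(π·0.2611)) = -0.7952; s = 5.0000 − 0.7952 = 4.2048
R = R0 + s = 13 + 4.2048 = 17.2048

17.2048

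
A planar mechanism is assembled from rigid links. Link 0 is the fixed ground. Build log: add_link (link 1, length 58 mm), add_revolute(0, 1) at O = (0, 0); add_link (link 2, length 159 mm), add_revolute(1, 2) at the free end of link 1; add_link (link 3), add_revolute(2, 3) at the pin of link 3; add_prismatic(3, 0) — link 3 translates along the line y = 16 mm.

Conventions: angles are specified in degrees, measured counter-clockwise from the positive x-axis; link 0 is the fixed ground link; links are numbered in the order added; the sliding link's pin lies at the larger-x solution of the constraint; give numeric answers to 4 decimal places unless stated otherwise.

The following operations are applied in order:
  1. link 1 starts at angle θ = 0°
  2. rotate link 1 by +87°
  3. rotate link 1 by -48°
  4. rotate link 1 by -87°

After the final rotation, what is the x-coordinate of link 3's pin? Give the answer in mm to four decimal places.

geometry: r = 58 mm, L = 159 mm, e = 16 mm; θ starts at 0°
rotate link 1 by +87°: θ ← 0° +87° = 87°
rotate link 1 by -48°: θ ← 87° -48° = 39°
rotate link 1 by -87°: θ ← 39° -87° = -48°
crank pin P = (r cos θ, r sin θ) = (38.809575, -43.102400)
h = r sin θ − e = -43.102400 − 16 = -59.102400
x = r cos θ + √(L² − h²) = 38.809575 + 147.607271 = 186.416846

186.4168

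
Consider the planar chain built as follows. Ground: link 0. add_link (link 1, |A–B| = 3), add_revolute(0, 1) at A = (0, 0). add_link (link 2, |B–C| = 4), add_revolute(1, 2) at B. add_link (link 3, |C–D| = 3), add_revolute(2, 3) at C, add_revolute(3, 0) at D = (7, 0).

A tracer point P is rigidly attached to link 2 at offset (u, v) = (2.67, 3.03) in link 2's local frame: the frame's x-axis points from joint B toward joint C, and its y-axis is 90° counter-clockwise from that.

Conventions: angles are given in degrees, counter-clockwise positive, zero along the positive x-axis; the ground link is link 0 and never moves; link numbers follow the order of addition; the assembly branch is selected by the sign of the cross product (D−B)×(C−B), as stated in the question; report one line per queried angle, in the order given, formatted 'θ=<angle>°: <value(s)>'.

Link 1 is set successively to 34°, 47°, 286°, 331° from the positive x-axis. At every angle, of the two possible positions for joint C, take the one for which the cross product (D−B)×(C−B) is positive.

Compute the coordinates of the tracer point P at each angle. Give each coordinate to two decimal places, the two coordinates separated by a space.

A=(0,0), D=(7.00,0)
θ=34°: B = A + 3.00·(cos34°, sin34°) = (2.4871, 1.6776)
θ=34°: |BD| = 4.8146
θ=34°: circle(B,4.00) ∩ circle(D,3.00): a=3.1343, h=2.4852
θ=34°:   candidates: C₊=(6.2909,2.9150) cross=11.965; C₋=(4.5590,-1.7440) cross=-11.965
θ=34°:   branch + wants cross > 0 → take C=(6.2909,2.9150) (cross=11.965)
θ=34°: ex = (C−B)/|BC| = (0.9509,0.3094); ey = (-0.3094,0.9509)
θ=34°: P = B + 2.67·ex + 3.03·ey = (4.0888,5.3849)
θ=47°: B = A + 3.00·(cos47°, sin47°) = (2.0460, 2.1941)
θ=47°: |BD| = 5.4181
θ=47°: circle(B,4.00) ∩ circle(D,3.00): a=3.3550, h=2.1780
θ=47°:   candidates: C₊=(5.9956,2.8269) cross=11.801; C₋=(4.2317,-1.1560) cross=-11.801
θ=47°:   branch + wants cross > 0 → take C=(5.9956,2.8269) (cross=11.801)
θ=47°: ex = (C−B)/|BC| = (0.9874,0.1582); ey = (-0.1582,0.9874)
θ=47°: P = B + 2.67·ex + 3.03·ey = (4.2030,5.6083)
θ=286°: B = A + 3.00·(cos286°, sin286°) = (0.8269, -2.8838)
θ=286°: |BD| = 6.8135
θ=286°: circle(B,4.00) ∩ circle(D,3.00): a=3.9204, h=0.7939
θ=286°:   candidates: C₊=(4.0428,-0.5052) cross=5.409; C₋=(4.7149,-1.9438) cross=-5.409
θ=286°:   branch + wants cross > 0 → take C=(4.0428,-0.5052) (cross=5.409)
θ=286°: ex = (C−B)/|BC| = (0.8040,0.5947); ey = (-0.5947,0.8040)
θ=286°: P = B + 2.67·ex + 3.03·ey = (1.1717,1.1400)
θ=331°: B = A + 3.00·(cos331°, sin331°) = (2.6239, -1.4544)
θ=331°: |BD| = 4.6115
θ=331°: circle(B,4.00) ∩ circle(D,3.00): a=3.0647, h=2.5705
θ=331°:   candidates: C₊=(4.7215,1.9515) cross=11.854; C₋=(6.3429,-2.9271) cross=-11.854
θ=331°:   branch + wants cross > 0 → take C=(4.7215,1.9515) (cross=11.854)
θ=331°: ex = (C−B)/|BC| = (0.5244,0.8515); ey = (-0.8515,0.5244)
θ=331°: P = B + 2.67·ex + 3.03·ey = (1.4440,2.4079)

θ=34°: 4.09 5.38
θ=47°: 4.20 5.61
θ=286°: 1.17 1.14
θ=331°: 1.44 2.41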